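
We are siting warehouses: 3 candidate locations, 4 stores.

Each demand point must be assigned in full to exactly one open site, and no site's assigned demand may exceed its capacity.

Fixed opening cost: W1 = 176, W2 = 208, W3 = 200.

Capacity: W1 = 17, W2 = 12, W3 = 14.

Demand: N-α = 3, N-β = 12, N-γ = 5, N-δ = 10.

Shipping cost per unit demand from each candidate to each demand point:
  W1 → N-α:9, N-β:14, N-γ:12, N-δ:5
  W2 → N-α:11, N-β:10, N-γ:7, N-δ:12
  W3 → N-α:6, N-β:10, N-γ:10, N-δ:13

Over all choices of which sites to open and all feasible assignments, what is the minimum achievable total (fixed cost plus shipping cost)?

Open {W1, W3}; cheapest assignment that respects the capacities:
  W1 (cap 17, load 17): N-β, N-γ — cost 12×14 + 5×12 = 228
  W3 (cap 14, load 13): N-α, N-δ — cost 3×6 + 10×13 = 148
  Shipping 376, fixed 376 → total 752.
  Any other capacity-feasible assignment to {W1, W3} ships for at least 376.
Compare {W1, W2, W3}: its best feasible assignment gives total 816.
Every other set of open sites that can feasibly serve all demand totals ≥ 816 even under its best assignment. Minimum: 752.

752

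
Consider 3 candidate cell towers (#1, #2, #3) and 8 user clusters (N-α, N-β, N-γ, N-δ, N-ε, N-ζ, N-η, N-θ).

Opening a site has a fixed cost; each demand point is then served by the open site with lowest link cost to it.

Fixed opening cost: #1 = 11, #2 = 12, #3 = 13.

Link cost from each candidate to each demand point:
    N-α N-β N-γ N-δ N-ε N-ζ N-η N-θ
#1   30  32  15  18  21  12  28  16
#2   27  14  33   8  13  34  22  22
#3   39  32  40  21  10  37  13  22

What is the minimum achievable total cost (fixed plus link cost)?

Open {#1, #2}: assign each demand point to its cheapest open site.
  N-α→#2 27, N-β→#2 14, N-γ→#1 15, N-δ→#2 8, N-ε→#2 13, N-ζ→#1 12, N-η→#2 22, N-θ→#1 16
  link cost 127, fixed 23 → total 150.
Compare {#1, #2, #3}: link cost 115 + fixed 36 = 151.
Compare {#1, #3}: link cost 146 + fixed 24 = 170.
Compare {#1}: link cost 172 + fixed 11 = 183.
All other subsets cost ≥ 151. Minimum total cost: 150.

150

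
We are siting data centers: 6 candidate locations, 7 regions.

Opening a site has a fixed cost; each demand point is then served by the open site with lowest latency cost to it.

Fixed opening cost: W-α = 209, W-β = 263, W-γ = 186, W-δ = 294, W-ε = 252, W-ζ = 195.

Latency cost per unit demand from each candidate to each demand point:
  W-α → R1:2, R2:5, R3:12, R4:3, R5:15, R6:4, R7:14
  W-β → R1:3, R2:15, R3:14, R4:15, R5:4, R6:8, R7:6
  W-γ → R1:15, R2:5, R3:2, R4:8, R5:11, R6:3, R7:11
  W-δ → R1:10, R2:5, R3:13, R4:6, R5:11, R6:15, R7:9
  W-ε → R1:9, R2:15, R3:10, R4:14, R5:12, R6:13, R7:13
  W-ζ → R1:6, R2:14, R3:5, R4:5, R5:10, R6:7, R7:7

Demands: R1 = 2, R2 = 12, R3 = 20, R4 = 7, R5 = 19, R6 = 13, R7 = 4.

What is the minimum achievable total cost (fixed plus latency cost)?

664

Open {W-γ}: assign each demand point to its cheapest open site.
  R1→W-γ 2×15=30, R2→W-γ 12×5=60, R3→W-γ 20×2=40, R4→W-γ 7×8=56, R5→W-γ 19×11=209, R6→W-γ 13×3=39, R7→W-γ 4×11=44
  latency cost 478, fixed 186 → total 664.
Compare {W-β, W-γ}: latency cost 301 + fixed 449 = 750.
Compare {W-γ, W-ζ}: latency cost 404 + fixed 381 = 785.
Compare {W-α, W-γ}: latency cost 417 + fixed 395 = 812.
All other subsets cost ≥ 750. Minimum total cost: 664.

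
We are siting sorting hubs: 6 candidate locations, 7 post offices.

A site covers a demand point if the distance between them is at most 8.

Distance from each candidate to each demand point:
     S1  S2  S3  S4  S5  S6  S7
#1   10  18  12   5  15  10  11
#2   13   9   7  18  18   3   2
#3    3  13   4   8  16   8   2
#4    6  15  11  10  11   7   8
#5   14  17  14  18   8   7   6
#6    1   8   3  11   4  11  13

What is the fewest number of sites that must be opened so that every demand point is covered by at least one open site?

2

Coverage sets (demand points within 8 of each site):
  #1: {S4}
  #2: {S3, S6, S7}
  #3: {S1, S3, S4, S6, S7}
  #4: {S1, S6, S7}
  #5: {S5, S6, S7}
  #6: {S1, S2, S3, S5}
No single site covers all 7 demand points.
But {#3, #6} covers everything, so the minimum is 2.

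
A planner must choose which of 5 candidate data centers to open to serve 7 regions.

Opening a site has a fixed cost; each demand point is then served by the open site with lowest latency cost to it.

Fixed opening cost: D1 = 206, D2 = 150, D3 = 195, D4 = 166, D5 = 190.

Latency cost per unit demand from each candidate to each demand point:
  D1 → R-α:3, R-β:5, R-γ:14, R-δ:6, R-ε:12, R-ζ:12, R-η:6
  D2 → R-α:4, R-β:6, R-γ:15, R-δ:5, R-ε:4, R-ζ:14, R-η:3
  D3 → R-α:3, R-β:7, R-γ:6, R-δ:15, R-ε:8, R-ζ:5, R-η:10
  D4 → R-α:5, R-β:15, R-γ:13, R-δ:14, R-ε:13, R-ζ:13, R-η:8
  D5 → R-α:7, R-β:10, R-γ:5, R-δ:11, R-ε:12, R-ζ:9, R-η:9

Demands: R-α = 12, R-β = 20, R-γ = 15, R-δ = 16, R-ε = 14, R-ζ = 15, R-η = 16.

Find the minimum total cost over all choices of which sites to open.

850

Open {D2, D3}: assign each demand point to its cheapest open site.
  R-α→D3 12×3=36, R-β→D2 20×6=120, R-γ→D3 15×6=90, R-δ→D2 16×5=80, R-ε→D2 14×4=56, R-ζ→D3 15×5=75, R-η→D2 16×3=48
  latency cost 505, fixed 345 → total 850.
Compare {D2, D5}: latency cost 562 + fixed 340 = 902.
Compare {D2}: latency cost 787 + fixed 150 = 937.
Compare {D1, D3}: latency cost 605 + fixed 401 = 1006.
All other subsets cost ≥ 902. Minimum total cost: 850.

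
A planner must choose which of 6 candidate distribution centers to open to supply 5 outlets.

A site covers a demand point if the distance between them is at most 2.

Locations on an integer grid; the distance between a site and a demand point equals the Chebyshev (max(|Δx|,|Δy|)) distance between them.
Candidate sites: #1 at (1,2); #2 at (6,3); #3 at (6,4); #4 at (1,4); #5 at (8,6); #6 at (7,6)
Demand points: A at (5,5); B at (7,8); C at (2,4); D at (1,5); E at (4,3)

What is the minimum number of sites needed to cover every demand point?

3

Coverage sets (demand points within 2 of each site):
  #1: {C}
  #2: {A, E}
  #3: {A, E}
  #4: {C, D}
  #5: {B}
  #6: {A, B}
No 2 sites suffice: every size-2 union leaves at least one demand point uncovered.
But {#2, #4, #5} covers everything, so the minimum is 3.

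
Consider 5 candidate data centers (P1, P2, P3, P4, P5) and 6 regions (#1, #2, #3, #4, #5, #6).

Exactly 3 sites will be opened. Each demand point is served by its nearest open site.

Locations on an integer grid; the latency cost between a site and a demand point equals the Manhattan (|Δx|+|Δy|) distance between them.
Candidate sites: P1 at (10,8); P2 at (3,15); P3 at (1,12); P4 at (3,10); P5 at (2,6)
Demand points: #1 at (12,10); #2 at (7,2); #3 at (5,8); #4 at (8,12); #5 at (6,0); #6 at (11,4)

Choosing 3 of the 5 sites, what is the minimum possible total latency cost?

Open {P1, P4, P5}.
  #1→P1 4, #2→P1 9, #3→P4 4, #4→P1 6, #5→P5 10, #6→P1 5  ⇒ total 38.
Compare {P1, P2, P5}: total 39.
Compare {P1, P3, P5}: total 39.
No size-3 selection does better; minimum is 38.

38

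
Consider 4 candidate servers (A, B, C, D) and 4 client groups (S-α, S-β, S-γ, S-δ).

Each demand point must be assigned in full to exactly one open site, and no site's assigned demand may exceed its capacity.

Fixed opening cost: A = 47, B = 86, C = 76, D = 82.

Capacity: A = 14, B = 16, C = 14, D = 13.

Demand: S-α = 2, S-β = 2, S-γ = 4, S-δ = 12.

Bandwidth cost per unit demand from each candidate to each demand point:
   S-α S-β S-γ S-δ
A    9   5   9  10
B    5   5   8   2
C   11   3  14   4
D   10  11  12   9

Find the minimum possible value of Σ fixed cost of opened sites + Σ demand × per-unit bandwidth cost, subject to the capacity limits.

213

Open {A, B}; cheapest assignment that respects the capacities:
  A (cap 14, load 6): S-β, S-γ — cost 2×5 + 4×9 = 46
  B (cap 16, load 14): S-α, S-δ — cost 2×5 + 12×2 = 34
  Shipping 80, fixed 133 → total 213.
  Any other capacity-feasible assignment to {A, B} ships for at least 80.
Compare {A, C}: its best feasible assignment gives total 231.
Compare {B, C}: its best feasible assignment gives total 246.
Every other set of open sites that can feasibly serve all demand totals ≥ 231 even under its best assignment. Minimum: 213.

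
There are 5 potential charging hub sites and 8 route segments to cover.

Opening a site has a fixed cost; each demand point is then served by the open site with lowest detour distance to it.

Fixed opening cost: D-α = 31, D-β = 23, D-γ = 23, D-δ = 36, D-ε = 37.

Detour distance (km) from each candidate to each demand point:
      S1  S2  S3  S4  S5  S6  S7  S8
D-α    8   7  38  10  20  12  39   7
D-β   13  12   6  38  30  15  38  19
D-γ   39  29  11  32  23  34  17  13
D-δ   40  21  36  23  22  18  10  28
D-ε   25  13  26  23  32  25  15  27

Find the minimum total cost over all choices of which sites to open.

146

Open {D-α, D-γ}: assign each demand point to its cheapest open site.
  S1→D-α 8, S2→D-α 7, S3→D-γ 11, S4→D-α 10, S5→D-α 20, S6→D-α 12, S7→D-γ 17, S8→D-α 7
  detour distance 92, fixed 54 → total 146.
Compare {D-α, D-β}: detour distance 108 + fixed 54 = 162.
Compare {D-α, D-β, D-γ}: detour distance 87 + fixed 77 = 164.
Compare {D-α, D-β, D-δ}: detour distance 80 + fixed 90 = 170.
All other subsets cost ≥ 162. Minimum total cost: 146.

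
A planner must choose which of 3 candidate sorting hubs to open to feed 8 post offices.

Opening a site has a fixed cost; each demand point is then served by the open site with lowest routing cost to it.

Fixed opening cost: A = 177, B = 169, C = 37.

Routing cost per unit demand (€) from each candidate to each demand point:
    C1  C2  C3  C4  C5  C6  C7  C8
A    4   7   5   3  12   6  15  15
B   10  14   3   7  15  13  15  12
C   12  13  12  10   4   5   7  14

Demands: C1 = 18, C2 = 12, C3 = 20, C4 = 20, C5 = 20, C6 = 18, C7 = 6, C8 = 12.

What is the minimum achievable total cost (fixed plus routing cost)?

Open {A, C}: assign each demand point to its cheapest open site.
  C1→A 18×4=72, C2→A 12×7=84, C3→A 20×5=100, C4→A 20×3=60, C5→C 20×4=80, C6→C 18×5=90, C7→C 6×7=42, C8→C 12×14=168
  routing cost 696, fixed 214 → total 910.
Compare {A, B, C}: routing cost 632 + fixed 383 = 1015.
Compare {B, C}: routing cost 892 + fixed 206 = 1098.
Compare {A}: routing cost 934 + fixed 177 = 1111.
All other subsets cost ≥ 1015. Minimum total cost: 910.

910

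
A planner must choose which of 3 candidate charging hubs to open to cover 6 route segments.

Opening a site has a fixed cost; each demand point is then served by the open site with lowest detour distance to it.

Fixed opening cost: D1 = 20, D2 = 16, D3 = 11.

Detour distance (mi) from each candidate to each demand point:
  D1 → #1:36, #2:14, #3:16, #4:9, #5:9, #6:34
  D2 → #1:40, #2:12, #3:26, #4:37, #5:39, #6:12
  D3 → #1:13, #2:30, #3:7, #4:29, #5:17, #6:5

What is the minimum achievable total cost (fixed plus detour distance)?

Open {D1, D3}: assign each demand point to its cheapest open site.
  #1→D3 13, #2→D1 14, #3→D3 7, #4→D1 9, #5→D1 9, #6→D3 5
  detour distance 57, fixed 31 → total 88.
Compare {D1, D2, D3}: detour distance 55 + fixed 47 = 102.
Compare {D2, D3}: detour distance 83 + fixed 27 = 110.
Compare {D3}: detour distance 101 + fixed 11 = 112.
All other subsets cost ≥ 102. Minimum total cost: 88.

88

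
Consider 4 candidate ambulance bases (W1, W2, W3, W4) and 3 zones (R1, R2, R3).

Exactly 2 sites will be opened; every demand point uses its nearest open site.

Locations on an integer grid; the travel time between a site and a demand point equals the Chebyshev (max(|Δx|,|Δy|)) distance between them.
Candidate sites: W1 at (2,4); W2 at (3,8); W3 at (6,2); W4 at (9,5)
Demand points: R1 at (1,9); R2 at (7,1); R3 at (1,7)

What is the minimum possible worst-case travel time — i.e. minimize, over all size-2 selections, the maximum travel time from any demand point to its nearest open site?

Open {W2, W3}.
  Farthest demand point is R1 at travel time 2 (to W2); all others are ≤ 2.
With {W2, W4} the worst case is 4.
With {W1, W2} the worst case is 5.
No size-2 selection achieves below 2.

2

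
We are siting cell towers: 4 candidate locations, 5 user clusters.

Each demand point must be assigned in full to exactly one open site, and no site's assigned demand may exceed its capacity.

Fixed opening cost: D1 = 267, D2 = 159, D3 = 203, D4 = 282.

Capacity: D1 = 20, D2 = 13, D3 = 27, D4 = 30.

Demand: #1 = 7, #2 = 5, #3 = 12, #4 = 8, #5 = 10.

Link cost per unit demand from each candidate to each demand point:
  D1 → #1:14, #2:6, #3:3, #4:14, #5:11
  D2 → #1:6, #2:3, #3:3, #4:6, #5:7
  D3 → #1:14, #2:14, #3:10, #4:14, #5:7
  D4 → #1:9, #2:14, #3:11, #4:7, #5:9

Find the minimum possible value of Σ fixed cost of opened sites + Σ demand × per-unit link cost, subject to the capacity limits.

Open {D2, D4}; cheapest assignment that respects the capacities:
  D2 (cap 13, load 12): #3 — cost 12×3 = 36
  D4 (cap 30, load 30): #1, #2, #4, #5 — cost 7×9 + 5×14 + 8×7 + 10×9 = 279
  Shipping 315, fixed 441 → total 756.
  Any other capacity-feasible assignment to {D2, D4} ships for at least 315.
Compare {D1, D3}: its best feasible assignment gives total 816.
Compare {D1, D4}: its best feasible assignment gives total 824.
Every other set of open sites that can feasibly serve all demand totals ≥ 816 even under its best assignment. Minimum: 756.

756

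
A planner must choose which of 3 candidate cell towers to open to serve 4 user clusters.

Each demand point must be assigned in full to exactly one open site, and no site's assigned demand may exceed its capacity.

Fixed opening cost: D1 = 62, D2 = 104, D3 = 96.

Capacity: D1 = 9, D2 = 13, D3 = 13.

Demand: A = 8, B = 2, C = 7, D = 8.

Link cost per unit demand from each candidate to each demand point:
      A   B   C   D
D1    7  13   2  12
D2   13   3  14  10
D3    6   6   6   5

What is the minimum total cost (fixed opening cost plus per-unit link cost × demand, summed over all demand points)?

410

Open {D1, D2, D3}; cheapest assignment that respects the capacities:
  D1 (cap 9, load 7): C — cost 7×2 = 14
  D2 (cap 13, load 10): B, D — cost 2×3 + 8×10 = 86
  D3 (cap 13, load 8): A — cost 8×6 = 48
  Shipping 148, fixed 262 → total 410.
  Any other capacity-feasible assignment to {D1, D2, D3} ships for at least 148.
Total demand is 25; every other set of sites either has combined capacity below 25 or cannot fit the demands without splitting one across sites, so {D1, D2, D3} is the only feasible choice of open sites. Minimum: 410.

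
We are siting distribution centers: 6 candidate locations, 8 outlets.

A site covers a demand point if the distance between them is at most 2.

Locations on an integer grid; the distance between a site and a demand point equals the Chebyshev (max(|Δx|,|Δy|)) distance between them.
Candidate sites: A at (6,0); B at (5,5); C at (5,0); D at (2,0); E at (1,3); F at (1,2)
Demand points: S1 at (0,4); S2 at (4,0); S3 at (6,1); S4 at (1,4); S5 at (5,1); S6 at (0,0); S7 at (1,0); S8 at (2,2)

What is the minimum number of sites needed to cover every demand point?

2

Coverage sets (demand points within 2 of each site):
  A: {S2, S3, S5}
  B: {}
  C: {S2, S3, S5}
  D: {S2, S6, S7, S8}
  E: {S1, S4, S8}
  F: {S1, S4, S6, S7, S8}
No single site covers all 8 demand points.
But {A, F} covers everything, so the minimum is 2.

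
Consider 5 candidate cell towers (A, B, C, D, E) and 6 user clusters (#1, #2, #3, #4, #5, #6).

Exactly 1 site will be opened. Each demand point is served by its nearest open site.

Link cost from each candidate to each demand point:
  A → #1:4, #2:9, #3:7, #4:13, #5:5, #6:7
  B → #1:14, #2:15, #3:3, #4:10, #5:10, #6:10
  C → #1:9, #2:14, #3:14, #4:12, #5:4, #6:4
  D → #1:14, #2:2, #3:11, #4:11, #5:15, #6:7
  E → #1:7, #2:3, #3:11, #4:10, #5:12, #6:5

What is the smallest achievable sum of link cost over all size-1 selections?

45

Open {A}.
  #1→A 4, #2→A 9, #3→A 7, #4→A 13, #5→A 5, #6→A 7  ⇒ total 45.
Compare {E}: total 48.
Compare {C}: total 57.
No size-1 selection does better; minimum is 45.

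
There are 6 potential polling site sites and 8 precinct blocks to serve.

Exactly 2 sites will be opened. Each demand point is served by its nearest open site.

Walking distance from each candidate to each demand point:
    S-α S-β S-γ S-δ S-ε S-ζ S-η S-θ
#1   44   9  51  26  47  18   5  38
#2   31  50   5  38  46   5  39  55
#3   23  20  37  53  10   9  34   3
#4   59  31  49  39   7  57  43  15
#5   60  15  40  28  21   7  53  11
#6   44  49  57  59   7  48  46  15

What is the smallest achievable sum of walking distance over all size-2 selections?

Open {#1, #3}.
  S-α→#3 23, S-β→#1 9, S-γ→#3 37, S-δ→#1 26, S-ε→#3 10, S-ζ→#3 9, S-η→#1 5, S-θ→#3 3  ⇒ total 122.
Compare {#2, #3}: total 138.
Compare {#2, #5}: total 155.
No size-2 selection does better; minimum is 122.

122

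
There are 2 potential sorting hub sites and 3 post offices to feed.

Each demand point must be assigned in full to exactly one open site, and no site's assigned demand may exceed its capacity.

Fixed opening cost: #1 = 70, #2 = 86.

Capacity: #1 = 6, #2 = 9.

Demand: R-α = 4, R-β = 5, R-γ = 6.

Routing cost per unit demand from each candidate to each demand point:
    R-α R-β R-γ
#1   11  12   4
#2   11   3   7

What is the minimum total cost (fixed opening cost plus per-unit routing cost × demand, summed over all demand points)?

239

Open {#1, #2}; cheapest assignment that respects the capacities:
  #1 (cap 6, load 6): R-γ — cost 6×4 = 24
  #2 (cap 9, load 9): R-α, R-β — cost 4×11 + 5×3 = 59
  Shipping 83, fixed 156 → total 239.
  Any other capacity-feasible assignment to {#1, #2} ships for at least 83.
Total demand is 15 and no other set of sites has combined capacity ≥ 15, so {#1, #2} is the only feasible choice of open sites. Minimum: 239.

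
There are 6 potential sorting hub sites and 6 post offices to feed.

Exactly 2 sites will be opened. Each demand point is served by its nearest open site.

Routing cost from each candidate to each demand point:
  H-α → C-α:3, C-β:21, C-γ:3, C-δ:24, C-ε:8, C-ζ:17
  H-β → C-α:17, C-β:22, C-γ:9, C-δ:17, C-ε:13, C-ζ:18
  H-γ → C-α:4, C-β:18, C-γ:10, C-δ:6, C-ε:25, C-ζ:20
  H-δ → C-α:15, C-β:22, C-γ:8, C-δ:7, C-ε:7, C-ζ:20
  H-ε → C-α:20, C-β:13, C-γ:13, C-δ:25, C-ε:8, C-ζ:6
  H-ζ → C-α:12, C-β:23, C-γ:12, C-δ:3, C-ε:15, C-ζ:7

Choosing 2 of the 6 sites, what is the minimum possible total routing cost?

Open {H-α, H-ζ}.
  C-α→H-α 3, C-β→H-α 21, C-γ→H-α 3, C-δ→H-ζ 3, C-ε→H-α 8, C-ζ→H-ζ 7  ⇒ total 45.
Compare {H-γ, H-ε}: total 47.
Compare {H-ε, H-ζ}: total 54.
No size-2 selection does better; minimum is 45.

45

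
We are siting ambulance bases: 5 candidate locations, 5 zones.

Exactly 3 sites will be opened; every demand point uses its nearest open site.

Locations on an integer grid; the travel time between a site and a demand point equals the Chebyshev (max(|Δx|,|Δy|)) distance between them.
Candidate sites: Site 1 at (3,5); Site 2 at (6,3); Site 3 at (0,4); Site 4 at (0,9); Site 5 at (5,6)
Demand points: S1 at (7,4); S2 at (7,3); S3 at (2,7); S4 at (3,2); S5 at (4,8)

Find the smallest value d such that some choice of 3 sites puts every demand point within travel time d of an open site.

Open {Site 1, Site 2, Site 3}.
  Farthest demand point is S4 at travel time 3 (to Site 1); all others are ≤ 3.
With {Site 1, Site 2, Site 4} the worst case is 3.
With {Site 1, Site 2, Site 5} the worst case is 3.
No size-3 selection achieves below 3.

3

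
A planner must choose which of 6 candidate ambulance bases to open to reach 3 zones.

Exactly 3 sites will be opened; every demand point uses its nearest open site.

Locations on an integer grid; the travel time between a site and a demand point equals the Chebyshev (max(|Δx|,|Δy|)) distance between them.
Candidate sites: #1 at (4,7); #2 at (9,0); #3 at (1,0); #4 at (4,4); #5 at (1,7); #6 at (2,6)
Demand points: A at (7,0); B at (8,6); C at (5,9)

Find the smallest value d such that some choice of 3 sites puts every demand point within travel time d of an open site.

4

Open {#1, #2, #3}.
  Farthest demand point is B at travel time 4 (to #1); all others are ≤ 4.
With {#1, #2, #4} the worst case is 4.
With {#1, #2, #5} the worst case is 4.
No size-3 selection achieves below 4.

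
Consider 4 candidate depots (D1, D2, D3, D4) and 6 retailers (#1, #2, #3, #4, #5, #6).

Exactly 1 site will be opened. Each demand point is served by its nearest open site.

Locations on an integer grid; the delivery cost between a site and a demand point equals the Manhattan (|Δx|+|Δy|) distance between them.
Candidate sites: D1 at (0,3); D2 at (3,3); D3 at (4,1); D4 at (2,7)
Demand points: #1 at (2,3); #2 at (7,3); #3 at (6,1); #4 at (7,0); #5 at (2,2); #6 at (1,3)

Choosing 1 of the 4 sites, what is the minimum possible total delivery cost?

21

Open {D2}.
  #1→D2 1, #2→D2 4, #3→D2 5, #4→D2 7, #5→D2 2, #6→D2 2  ⇒ total 21.
Compare {D3}: total 23.
Compare {D1}: total 31.
No size-1 selection does better; minimum is 21.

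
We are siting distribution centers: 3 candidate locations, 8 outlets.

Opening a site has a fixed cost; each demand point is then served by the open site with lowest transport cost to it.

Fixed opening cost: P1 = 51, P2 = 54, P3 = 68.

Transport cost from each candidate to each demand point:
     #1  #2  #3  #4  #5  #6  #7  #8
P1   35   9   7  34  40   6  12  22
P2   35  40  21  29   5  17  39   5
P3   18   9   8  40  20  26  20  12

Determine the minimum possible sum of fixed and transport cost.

213

Open {P1, P2}: assign each demand point to its cheapest open site.
  #1→P1 35, #2→P1 9, #3→P1 7, #4→P2 29, #5→P2 5, #6→P1 6, #7→P1 12, #8→P2 5
  transport cost 108, fixed 105 → total 213.
Compare {P1}: transport cost 165 + fixed 51 = 216.
Compare {P3}: transport cost 153 + fixed 68 = 221.
Compare {P2, P3}: transport cost 111 + fixed 122 = 233.
All other subsets cost ≥ 216. Minimum total cost: 213.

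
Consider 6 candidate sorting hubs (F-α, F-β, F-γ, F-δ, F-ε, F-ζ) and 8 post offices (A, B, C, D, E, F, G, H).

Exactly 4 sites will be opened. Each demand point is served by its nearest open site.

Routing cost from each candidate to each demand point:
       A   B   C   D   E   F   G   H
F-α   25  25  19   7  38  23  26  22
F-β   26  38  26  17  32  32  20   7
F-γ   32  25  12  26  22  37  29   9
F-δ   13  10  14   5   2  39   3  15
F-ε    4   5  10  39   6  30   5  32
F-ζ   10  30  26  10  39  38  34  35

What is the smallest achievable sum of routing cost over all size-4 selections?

Open {F-α, F-β, F-δ, F-ε}.
  A→F-ε 4, B→F-ε 5, C→F-ε 10, D→F-δ 5, E→F-δ 2, F→F-α 23, G→F-δ 3, H→F-β 7  ⇒ total 59.
Compare {F-α, F-γ, F-δ, F-ε}: total 61.
Compare {F-β, F-γ, F-δ, F-ε}: total 66.
No size-4 selection does better; minimum is 59.

59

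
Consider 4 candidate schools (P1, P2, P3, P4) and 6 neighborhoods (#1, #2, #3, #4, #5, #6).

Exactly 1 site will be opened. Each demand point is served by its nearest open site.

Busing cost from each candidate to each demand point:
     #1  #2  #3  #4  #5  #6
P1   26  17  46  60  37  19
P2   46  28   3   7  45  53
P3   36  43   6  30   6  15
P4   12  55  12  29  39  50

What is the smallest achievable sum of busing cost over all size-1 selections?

136

Open {P3}.
  #1→P3 36, #2→P3 43, #3→P3 6, #4→P3 30, #5→P3 6, #6→P3 15  ⇒ total 136.
Compare {P2}: total 182.
Compare {P4}: total 197.
No size-1 selection does better; minimum is 136.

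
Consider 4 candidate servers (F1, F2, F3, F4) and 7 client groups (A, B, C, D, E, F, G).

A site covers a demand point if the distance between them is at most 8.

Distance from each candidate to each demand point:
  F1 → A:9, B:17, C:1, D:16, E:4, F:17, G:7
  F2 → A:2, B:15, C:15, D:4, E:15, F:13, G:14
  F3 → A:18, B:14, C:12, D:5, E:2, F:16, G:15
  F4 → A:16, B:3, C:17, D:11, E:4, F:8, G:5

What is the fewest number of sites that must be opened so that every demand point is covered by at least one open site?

3

Coverage sets (demand points within 8 of each site):
  F1: {C, E, G}
  F2: {A, D}
  F3: {D, E}
  F4: {B, E, F, G}
No 2 sites suffice: every size-2 union leaves at least one demand point uncovered.
But {F1, F2, F4} covers everything, so the minimum is 3.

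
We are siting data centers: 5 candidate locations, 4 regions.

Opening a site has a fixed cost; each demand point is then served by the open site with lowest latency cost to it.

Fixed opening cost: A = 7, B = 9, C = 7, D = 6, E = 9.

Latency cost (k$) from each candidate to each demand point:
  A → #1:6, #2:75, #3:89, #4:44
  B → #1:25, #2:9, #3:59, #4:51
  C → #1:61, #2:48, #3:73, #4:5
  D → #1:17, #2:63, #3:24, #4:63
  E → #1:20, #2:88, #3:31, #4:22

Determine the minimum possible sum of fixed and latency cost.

73

Open {A, B, C, D}: assign each demand point to its cheapest open site.
  #1→A 6, #2→B 9, #3→D 24, #4→C 5
  latency cost 44, fixed 29 → total 73.
Compare {B, C, D}: latency cost 55 + fixed 22 = 77.
Compare {A, B, C, D, E}: latency cost 44 + fixed 38 = 82.
Compare {A, B, C, E}: latency cost 51 + fixed 32 = 83.
All other subsets cost ≥ 77. Minimum total cost: 73.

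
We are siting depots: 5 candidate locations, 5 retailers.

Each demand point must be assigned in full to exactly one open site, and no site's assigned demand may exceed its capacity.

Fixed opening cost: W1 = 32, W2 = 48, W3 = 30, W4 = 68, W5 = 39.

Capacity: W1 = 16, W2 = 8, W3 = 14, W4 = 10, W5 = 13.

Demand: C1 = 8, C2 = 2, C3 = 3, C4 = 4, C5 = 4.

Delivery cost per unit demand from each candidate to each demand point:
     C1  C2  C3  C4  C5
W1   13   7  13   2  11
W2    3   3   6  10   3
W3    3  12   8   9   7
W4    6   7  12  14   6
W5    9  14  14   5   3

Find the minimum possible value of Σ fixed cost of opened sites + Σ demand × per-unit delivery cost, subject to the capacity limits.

Open {W3, W5}; cheapest assignment that respects the capacities:
  W3 (cap 14, load 13): C1, C2, C3 — cost 8×3 + 2×12 + 3×8 = 72
  W5 (cap 13, load 8): C4, C5 — cost 4×5 + 4×3 = 32
  Shipping 104, fixed 69 → total 173.
  Any other capacity-feasible assignment to {W3, W5} ships for at least 104.
Compare {W1, W3}: its best feasible assignment gives total 175.
Compare {W1, W3, W5}: its best feasible assignment gives total 183.
Every other set of open sites that can feasibly serve all demand totals ≥ 175 even under its best assignment. Minimum: 173.

173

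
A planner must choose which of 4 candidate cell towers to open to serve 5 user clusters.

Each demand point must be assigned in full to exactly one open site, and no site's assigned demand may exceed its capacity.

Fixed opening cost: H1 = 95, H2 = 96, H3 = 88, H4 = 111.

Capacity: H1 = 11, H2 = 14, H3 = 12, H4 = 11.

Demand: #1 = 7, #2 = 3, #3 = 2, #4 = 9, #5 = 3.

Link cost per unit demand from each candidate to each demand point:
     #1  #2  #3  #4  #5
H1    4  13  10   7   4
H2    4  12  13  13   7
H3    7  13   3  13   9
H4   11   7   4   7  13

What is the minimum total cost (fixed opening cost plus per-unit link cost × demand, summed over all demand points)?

359

Open {H1, H2}; cheapest assignment that respects the capacities:
  H1 (cap 11, load 11): #3, #4 — cost 2×10 + 9×7 = 83
  H2 (cap 14, load 13): #1, #2, #5 — cost 7×4 + 3×12 + 3×7 = 85
  Shipping 168, fixed 191 → total 359.
  Any other capacity-feasible assignment to {H1, H2} ships for at least 168.
Compare {H2, H4}: its best feasible assignment gives total 363.
Compare {H2, H3}: its best feasible assignment gives total 392.
Every other set of open sites that can feasibly serve all demand totals ≥ 363 even under its best assignment. Minimum: 359.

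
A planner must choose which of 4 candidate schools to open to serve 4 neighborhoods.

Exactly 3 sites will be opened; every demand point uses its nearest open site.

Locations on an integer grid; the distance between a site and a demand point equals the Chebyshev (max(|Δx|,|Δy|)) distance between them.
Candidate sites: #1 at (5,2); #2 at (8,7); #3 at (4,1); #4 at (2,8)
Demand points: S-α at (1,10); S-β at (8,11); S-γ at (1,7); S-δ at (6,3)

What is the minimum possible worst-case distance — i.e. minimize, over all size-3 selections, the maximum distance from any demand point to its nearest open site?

Open {#1, #2, #4}.
  Farthest demand point is S-β at distance 4 (to #2); all others are ≤ 4.
With {#2, #3, #4} the worst case is 4.
With {#1, #3, #4} the worst case is 6.
No size-3 selection achieves below 4.

4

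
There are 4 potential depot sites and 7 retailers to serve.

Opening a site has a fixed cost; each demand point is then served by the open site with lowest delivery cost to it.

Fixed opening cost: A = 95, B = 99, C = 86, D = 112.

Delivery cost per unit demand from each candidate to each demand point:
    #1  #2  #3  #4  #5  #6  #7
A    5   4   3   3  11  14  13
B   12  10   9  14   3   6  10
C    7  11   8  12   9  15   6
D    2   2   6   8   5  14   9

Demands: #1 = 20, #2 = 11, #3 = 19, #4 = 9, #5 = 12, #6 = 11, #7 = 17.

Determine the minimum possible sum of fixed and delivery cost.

694

Open {A, B}: assign each demand point to its cheapest open site.
  #1→A 20×5=100, #2→A 11×4=44, #3→A 19×3=57, #4→A 9×3=27, #5→B 12×3=36, #6→B 11×6=66, #7→B 17×10=170
  delivery cost 500, fixed 194 → total 694.
Compare {A, B, D}: delivery cost 401 + fixed 306 = 707.
Compare {A, B, C}: delivery cost 432 + fixed 280 = 712.
Compare {B, D}: delivery cost 503 + fixed 211 = 714.
All other subsets cost ≥ 707. Minimum total cost: 694.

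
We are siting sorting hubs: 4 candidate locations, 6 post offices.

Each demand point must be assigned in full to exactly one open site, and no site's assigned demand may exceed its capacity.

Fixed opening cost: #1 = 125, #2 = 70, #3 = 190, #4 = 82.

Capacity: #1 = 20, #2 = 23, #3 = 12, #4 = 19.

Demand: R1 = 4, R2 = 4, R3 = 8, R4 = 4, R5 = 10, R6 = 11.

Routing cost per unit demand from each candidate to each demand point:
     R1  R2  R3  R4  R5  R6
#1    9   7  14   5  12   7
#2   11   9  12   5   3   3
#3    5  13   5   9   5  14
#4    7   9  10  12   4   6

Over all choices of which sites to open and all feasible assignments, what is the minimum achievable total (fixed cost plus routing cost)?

Open {#2, #4}; cheapest assignment that respects the capacities:
  #2 (cap 23, load 23): R1, R2, R4, R6 — cost 4×11 + 4×9 + 4×5 + 11×3 = 133
  #4 (cap 19, load 18): R3, R5 — cost 8×10 + 10×4 = 120
  Shipping 253, fixed 152 → total 405.
  Any other capacity-feasible assignment to {#2, #4} ships for at least 253.
Compare {#1, #2}: its best feasible assignment gives total 454.
Compare {#1, #2, #4}: its best feasible assignment gives total 496.
Every other set of open sites that can feasibly serve all demand totals ≥ 454 even under its best assignment. Minimum: 405.

405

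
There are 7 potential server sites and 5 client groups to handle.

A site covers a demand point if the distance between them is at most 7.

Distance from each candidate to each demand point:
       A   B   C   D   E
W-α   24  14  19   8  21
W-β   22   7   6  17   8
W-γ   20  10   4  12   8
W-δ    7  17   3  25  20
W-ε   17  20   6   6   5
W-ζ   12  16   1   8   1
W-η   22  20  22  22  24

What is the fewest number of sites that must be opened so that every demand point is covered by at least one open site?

Coverage sets (demand points within 7 of each site):
  W-α: {}
  W-β: {B, C}
  W-γ: {C}
  W-δ: {A, C}
  W-ε: {C, D, E}
  W-ζ: {C, E}
  W-η: {}
No 2 sites suffice: every size-2 union leaves at least one demand point uncovered.
But {W-β, W-δ, W-ε} covers everything, so the minimum is 3.

3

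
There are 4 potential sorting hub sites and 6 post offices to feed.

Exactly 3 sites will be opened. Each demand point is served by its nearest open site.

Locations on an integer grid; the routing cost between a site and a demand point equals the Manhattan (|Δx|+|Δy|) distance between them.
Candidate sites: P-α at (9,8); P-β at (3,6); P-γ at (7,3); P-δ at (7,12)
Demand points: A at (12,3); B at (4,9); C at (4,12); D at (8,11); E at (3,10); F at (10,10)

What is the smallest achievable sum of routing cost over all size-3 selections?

23

Open {P-β, P-γ, P-δ}.
  A→P-γ 5, B→P-β 4, C→P-δ 3, D→P-δ 2, E→P-β 4, F→P-δ 5  ⇒ total 23.
Compare {P-α, P-β, P-δ}: total 24.
Compare {P-α, P-γ, P-δ}: total 25.
No size-3 selection does better; minimum is 23.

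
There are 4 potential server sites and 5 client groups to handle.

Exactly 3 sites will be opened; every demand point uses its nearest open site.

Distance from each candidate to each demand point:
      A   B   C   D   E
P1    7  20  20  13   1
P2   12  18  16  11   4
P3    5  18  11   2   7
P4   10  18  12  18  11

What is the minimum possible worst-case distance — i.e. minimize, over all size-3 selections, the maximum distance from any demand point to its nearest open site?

18

Open {P1, P2, P3}.
  Farthest demand point is B at distance 18 (to P2); all others are ≤ 18.
With {P1, P2, P4} the worst case is 18.
With {P1, P3, P4} the worst case is 18.
No size-3 selection achieves below 18.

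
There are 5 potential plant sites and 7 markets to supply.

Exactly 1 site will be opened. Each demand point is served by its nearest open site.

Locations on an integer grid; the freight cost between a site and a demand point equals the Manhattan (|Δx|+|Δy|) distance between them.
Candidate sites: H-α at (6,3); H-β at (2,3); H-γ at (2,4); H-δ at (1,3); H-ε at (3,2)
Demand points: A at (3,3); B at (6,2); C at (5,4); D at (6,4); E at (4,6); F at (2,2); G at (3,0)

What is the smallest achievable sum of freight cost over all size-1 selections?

Open {H-ε}.
  A→H-ε 1, B→H-ε 3, C→H-ε 4, D→H-ε 5, E→H-ε 5, F→H-ε 1, G→H-ε 2  ⇒ total 21.
Compare {H-α}: total 23.
Compare {H-β}: total 25.
No size-1 selection does better; minimum is 21.

21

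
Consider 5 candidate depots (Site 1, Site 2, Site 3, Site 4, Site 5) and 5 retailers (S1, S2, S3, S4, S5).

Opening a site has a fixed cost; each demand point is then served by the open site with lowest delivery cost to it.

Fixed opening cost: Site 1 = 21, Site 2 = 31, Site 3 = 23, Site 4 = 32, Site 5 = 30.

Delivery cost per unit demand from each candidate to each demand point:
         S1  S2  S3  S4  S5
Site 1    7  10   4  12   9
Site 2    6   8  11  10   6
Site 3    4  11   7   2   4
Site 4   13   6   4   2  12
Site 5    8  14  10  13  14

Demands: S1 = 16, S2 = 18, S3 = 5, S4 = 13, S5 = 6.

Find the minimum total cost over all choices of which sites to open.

Open {Site 3, Site 4}: assign each demand point to its cheapest open site.
  S1→Site 3 16×4=64, S2→Site 4 18×6=108, S3→Site 4 5×4=20, S4→Site 3 13×2=26, S5→Site 3 6×4=24
  delivery cost 242, fixed 55 → total 297.
Compare {Site 1, Site 3, Site 4}: delivery cost 242 + fixed 76 = 318.
Compare {Site 3, Site 4, Site 5}: delivery cost 242 + fixed 85 = 327.
Compare {Site 2, Site 3, Site 4}: delivery cost 242 + fixed 86 = 328.
All other subsets cost ≥ 318. Minimum total cost: 297.

297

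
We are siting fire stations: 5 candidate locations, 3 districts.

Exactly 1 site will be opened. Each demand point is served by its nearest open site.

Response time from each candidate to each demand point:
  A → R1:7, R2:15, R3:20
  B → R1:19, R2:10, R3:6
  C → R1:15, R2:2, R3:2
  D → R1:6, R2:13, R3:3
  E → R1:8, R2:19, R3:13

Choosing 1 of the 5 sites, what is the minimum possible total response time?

19

Open {C}.
  R1→C 15, R2→C 2, R3→C 2  ⇒ total 19.
Compare {D}: total 22.
Compare {B}: total 35.
No size-1 selection does better; minimum is 19.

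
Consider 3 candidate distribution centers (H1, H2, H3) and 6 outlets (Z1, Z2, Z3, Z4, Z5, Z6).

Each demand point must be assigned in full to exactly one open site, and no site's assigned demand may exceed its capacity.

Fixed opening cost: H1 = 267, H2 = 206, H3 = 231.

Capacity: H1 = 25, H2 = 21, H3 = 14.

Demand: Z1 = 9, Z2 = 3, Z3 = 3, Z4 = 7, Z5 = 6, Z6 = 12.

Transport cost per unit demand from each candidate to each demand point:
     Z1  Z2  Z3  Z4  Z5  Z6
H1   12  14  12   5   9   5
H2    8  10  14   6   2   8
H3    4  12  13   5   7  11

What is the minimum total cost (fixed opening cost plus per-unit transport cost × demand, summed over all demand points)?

Open {H1, H2}; cheapest assignment that respects the capacities:
  H1 (cap 25, load 22): Z3, Z4, Z6 — cost 3×12 + 7×5 + 12×5 = 131
  H2 (cap 21, load 18): Z1, Z2, Z5 — cost 9×8 + 3×10 + 6×2 = 114
  Shipping 245, fixed 473 → total 718.
  Any other capacity-feasible assignment to {H1, H2} ships for at least 245.
Compare {H1, H2, H3}: its best feasible assignment gives total 913.
Every other set of open sites that can feasibly serve all demand totals ≥ 913 even under its best assignment. Minimum: 718.

718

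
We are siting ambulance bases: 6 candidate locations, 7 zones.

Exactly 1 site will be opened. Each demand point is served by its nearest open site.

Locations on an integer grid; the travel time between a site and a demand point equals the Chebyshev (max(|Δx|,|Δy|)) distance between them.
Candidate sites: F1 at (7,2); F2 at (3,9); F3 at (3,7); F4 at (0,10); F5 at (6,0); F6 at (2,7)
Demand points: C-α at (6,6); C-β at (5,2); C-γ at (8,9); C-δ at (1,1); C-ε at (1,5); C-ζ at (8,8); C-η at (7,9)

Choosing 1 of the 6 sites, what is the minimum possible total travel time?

Open {F3}.
  C-α→F3 3, C-β→F3 5, C-γ→F3 5, C-δ→F3 6, C-ε→F3 2, C-ζ→F3 5, C-η→F3 4  ⇒ total 30.
Compare {F6}: total 34.
Compare {F2}: total 36.
No size-1 selection does better; minimum is 30.

30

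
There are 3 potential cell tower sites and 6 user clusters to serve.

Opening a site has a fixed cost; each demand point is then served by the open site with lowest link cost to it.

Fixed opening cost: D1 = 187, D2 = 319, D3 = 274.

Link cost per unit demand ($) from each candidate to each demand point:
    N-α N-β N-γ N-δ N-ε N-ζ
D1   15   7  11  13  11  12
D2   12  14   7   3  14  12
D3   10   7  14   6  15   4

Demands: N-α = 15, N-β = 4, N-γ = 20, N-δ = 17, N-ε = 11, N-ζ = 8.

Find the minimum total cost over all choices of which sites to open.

996

Open {D2}: assign each demand point to its cheapest open site.
  N-α→D2 15×12=180, N-β→D2 4×14=56, N-γ→D2 20×7=140, N-δ→D2 17×3=51, N-ε→D2 11×14=154, N-ζ→D2 8×12=96
  link cost 677, fixed 319 → total 996.
Compare {D3}: link cost 757 + fixed 274 = 1031.
Compare {D1}: link cost 911 + fixed 187 = 1098.
Compare {D1, D3}: link cost 653 + fixed 461 = 1114.
All other subsets cost ≥ 1031. Minimum total cost: 996.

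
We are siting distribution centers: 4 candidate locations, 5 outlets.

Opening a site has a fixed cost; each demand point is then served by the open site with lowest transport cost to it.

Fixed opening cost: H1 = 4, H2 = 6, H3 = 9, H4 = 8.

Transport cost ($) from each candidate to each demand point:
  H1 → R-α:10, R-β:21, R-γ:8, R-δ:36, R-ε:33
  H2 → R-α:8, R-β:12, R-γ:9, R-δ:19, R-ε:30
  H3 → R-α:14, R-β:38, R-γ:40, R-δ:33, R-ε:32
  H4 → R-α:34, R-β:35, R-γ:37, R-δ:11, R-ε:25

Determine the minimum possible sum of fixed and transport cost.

Open {H2, H4}: assign each demand point to its cheapest open site.
  R-α→H2 8, R-β→H2 12, R-γ→H2 9, R-δ→H4 11, R-ε→H4 25
  transport cost 65, fixed 14 → total 79.
Compare {H1, H2, H4}: transport cost 64 + fixed 18 = 82.
Compare {H2}: transport cost 78 + fixed 6 = 84.
Compare {H1, H2}: transport cost 77 + fixed 10 = 87.
All other subsets cost ≥ 82. Minimum total cost: 79.

79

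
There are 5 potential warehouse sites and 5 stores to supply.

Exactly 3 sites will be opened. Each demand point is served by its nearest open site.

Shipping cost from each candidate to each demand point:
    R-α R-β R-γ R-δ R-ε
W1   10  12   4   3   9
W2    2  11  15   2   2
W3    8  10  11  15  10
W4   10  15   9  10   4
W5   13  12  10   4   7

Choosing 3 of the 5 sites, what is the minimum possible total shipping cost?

Open {W1, W2, W3}.
  R-α→W2 2, R-β→W3 10, R-γ→W1 4, R-δ→W2 2, R-ε→W2 2  ⇒ total 20.
Compare {W1, W2, W4}: total 21.
Compare {W1, W2, W5}: total 21.
No size-3 selection does better; minimum is 20.

20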